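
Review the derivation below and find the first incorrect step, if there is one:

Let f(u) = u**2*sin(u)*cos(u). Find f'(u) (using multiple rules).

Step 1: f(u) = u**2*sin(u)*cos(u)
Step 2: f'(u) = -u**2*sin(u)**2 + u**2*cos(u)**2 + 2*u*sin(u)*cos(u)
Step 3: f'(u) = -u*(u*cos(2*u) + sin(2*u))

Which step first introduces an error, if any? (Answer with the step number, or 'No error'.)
Step 3

Step 3 is incorrect due to a sign flip.
The step shows: -u*(u*cos(2*u) + sin(2*u))
The correct value should be: u*(u*cos(2*u) + sin(2*u))

Explanation: The sign of the whole expression was flipped: the term u*(u*cos(2*u) + sin(2*u)) was incorrectly written as -u*(u*cos(2*u) + sin(2*u))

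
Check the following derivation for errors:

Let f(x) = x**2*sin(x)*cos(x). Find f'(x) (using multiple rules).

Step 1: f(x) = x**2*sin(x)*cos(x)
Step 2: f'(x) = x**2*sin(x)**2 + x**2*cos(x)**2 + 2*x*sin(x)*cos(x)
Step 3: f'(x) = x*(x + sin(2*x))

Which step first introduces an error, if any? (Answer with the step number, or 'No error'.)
Step 2

Step 2 is incorrect due to a sign flip.
The step shows: x**2*sin(x)**2 + x**2*cos(x)**2 + 2*x*sin(x)*cos(x)
The correct value should be: -x**2*sin(x)**2 + x**2*cos(x)**2 + 2*x*sin(x)*cos(x)

Explanation: The sign of one term was flipped: the term -x**2*sin(x)**2 was incorrectly written as x**2*sin(x)**2
The later steps are derived from this incorrect expression, so the error originates in Step 2.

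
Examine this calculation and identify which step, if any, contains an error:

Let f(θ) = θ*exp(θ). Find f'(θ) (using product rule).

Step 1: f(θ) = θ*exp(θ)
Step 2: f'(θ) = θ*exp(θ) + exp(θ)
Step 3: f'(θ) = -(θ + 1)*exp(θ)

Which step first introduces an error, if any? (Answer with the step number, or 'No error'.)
Step 3

Step 3 is incorrect due to a sign flip.
The step shows: -(θ + 1)*exp(θ)
The correct value should be: (θ + 1)*exp(θ)

Explanation: The sign of the whole expression was flipped: the term (θ + 1)*exp(θ) was incorrectly written as -(θ + 1)*exp(θ)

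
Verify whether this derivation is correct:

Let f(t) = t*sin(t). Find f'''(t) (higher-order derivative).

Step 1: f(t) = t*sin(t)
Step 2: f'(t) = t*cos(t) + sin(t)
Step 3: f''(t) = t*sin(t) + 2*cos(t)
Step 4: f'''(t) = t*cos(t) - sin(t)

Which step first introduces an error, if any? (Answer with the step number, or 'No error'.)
Step 3

Step 3 is incorrect due to a sign flip.
The step shows: t*sin(t) + 2*cos(t)
The correct value should be: -t*sin(t) + 2*cos(t)

Explanation: The sign of one term was flipped: the term -t*sin(t) was incorrectly written as t*sin(t)
The later steps are derived from this incorrect expression, so the error originates in Step 3.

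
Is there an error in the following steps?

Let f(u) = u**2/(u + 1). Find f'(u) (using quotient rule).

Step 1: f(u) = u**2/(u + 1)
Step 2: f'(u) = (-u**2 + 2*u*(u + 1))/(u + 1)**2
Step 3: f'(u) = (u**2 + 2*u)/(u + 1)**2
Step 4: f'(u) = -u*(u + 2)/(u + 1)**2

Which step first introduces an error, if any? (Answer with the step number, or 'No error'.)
Step 4

Step 4 is incorrect due to a sign flip.
The step shows: -u*(u + 2)/(u + 1)**2
The correct value should be: u*(u + 2)/(u + 1)**2

Explanation: The sign of the whole expression was flipped: the term u*(u + 2)/(u + 1)**2 was incorrectly written as -u*(u + 2)/(u + 1)**2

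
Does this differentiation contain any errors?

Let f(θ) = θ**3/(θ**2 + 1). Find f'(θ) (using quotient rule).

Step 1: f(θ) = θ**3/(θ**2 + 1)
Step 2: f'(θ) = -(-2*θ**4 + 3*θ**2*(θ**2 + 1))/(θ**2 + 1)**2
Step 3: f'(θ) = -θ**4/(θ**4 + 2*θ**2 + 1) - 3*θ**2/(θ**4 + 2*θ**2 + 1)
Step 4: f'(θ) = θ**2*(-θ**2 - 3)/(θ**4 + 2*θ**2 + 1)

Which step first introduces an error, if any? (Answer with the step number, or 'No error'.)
Step 2

Step 2 is incorrect due to a sign flip.
The step shows: -(-2*θ**4 + 3*θ**2*(θ**2 + 1))/(θ**2 + 1)**2
The correct value should be: (-2*θ**4 + 3*θ**2*(θ**2 + 1))/(θ**2 + 1)**2

Explanation: The sign of the whole expression was flipped: the term (-2*θ**4 + 3*θ**2*(θ**2 + 1))/(θ**2 + 1)**2 was incorrectly written as -(-2*θ**4 + 3*θ**2*(θ**2 + 1))/(θ**2 + 1)**2
The later steps are derived from this incorrect expression, so the error originates in Step 2.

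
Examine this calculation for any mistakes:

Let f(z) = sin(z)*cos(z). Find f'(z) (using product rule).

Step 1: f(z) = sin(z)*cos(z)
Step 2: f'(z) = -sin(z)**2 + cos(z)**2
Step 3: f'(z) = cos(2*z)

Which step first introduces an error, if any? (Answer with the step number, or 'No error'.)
No error

All steps in this derivation are correct.
The final answer f'(z) = cos(2*z) is valid.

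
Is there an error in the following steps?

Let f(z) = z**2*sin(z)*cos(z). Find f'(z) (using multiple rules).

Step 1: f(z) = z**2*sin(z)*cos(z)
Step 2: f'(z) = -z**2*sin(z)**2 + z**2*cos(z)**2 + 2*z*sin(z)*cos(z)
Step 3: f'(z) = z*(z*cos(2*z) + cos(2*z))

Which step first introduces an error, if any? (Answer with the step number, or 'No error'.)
Step 3

Step 3 is incorrect due to a wrong trig function.
The step shows: z*(z*cos(2*z) + cos(2*z))
The correct value should be: z*(z*cos(2*z) + sin(2*z))

Explanation: sin(2*z) was incorrectly written as cos(2*z): the term z*(z*cos(2*z) + sin(2*z)) was incorrectly written as z*(z*cos(2*z) + cos(2*z))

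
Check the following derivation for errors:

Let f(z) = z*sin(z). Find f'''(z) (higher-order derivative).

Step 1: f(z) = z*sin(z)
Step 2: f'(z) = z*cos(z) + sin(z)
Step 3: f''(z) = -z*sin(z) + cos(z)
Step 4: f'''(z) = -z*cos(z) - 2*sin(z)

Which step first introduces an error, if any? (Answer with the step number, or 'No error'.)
Step 3

Step 3 is incorrect due to a wrong coefficient.
The step shows: -z*sin(z) + cos(z)
The correct value should be: -z*sin(z) + 2*cos(z)

Explanation: The coefficient 2 was incorrectly written as 1: the term 2*cos(z) was incorrectly written as cos(z)
The later steps are derived from this incorrect expression, so the error originates in Step 3.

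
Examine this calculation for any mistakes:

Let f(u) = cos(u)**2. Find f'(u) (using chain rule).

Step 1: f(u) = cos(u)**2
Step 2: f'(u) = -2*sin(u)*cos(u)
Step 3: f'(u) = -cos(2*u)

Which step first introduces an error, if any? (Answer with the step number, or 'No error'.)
Step 3

Step 3 is incorrect due to a wrong trig function.
The step shows: -cos(2*u)
The correct value should be: -sin(2*u)

Explanation: sin(2*u) was incorrectly written as cos(2*u): the term -sin(2*u) was incorrectly written as -cos(2*u)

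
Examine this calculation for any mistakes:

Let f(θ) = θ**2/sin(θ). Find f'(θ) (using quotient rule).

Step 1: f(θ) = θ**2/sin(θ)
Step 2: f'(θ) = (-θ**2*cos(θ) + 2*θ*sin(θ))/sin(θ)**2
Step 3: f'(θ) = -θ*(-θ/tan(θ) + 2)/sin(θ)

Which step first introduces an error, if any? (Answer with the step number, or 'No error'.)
Step 3

Step 3 is incorrect due to a sign flip.
The step shows: -θ*(-θ/tan(θ) + 2)/sin(θ)
The correct value should be: θ*(-θ/tan(θ) + 2)/sin(θ)

Explanation: The sign of the whole expression was flipped: the term θ*(-θ/tan(θ) + 2)/sin(θ) was incorrectly written as -θ*(-θ/tan(θ) + 2)/sin(θ)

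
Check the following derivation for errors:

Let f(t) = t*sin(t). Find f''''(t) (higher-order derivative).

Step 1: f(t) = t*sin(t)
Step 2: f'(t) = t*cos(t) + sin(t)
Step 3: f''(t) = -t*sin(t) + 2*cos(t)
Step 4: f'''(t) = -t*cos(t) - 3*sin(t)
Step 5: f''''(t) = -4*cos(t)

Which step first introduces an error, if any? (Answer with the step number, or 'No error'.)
Step 5

Step 5 is incorrect due to a dropped term.
The step shows: -4*cos(t)
The correct value should be: t*sin(t) - 4*cos(t)

Explanation: A term was dropped: the term t*sin(t) was incorrectly omitted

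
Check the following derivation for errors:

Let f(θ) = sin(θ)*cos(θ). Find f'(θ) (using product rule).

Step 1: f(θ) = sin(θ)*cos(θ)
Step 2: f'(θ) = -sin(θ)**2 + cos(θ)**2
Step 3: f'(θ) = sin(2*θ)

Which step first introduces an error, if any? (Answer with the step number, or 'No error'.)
Step 3

Step 3 is incorrect due to a wrong trig function.
The step shows: sin(2*θ)
The correct value should be: cos(2*θ)

Explanation: cos(2*θ) was incorrectly written as sin(2*θ): the term cos(2*θ) was incorrectly written as sin(2*θ)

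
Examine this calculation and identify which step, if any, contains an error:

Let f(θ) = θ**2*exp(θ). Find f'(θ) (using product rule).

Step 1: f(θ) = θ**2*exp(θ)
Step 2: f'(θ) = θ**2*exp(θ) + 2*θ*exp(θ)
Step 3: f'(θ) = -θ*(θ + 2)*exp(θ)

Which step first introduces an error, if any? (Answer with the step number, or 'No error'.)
Step 3

Step 3 is incorrect due to a sign flip.
The step shows: -θ*(θ + 2)*exp(θ)
The correct value should be: θ*(θ + 2)*exp(θ)

Explanation: The sign of the whole expression was flipped: the term θ*(θ + 2)*exp(θ) was incorrectly written as -θ*(θ + 2)*exp(θ)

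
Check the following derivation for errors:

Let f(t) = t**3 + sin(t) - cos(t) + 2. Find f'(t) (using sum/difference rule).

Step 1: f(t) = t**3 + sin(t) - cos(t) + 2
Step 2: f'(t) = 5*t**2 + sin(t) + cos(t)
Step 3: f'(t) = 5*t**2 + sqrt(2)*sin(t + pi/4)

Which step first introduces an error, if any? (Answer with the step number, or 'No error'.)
Step 2

Step 2 is incorrect due to a wrong coefficient.
The step shows: 5*t**2 + sin(t) + cos(t)
The correct value should be: 3*t**2 + sin(t) + cos(t)

Explanation: The coefficient 3 was incorrectly written as 5: the term 3*t**2 was incorrectly written as 5*t**2
The later steps are derived from this incorrect expression, so the error originates in Step 2.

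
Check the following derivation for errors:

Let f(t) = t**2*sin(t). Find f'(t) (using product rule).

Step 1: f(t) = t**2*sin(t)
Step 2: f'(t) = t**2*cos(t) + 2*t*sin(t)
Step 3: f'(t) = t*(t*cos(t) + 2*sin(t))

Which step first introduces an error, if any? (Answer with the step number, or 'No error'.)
No error

All steps in this derivation are correct.
The final answer f'(t) = t*(t*cos(t) + 2*sin(t)) is valid.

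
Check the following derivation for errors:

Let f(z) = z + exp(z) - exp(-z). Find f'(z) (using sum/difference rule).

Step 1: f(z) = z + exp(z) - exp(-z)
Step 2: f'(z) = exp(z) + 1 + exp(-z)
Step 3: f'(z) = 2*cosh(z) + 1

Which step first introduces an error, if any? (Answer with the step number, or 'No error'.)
No error

All steps in this derivation are correct.
The final answer f'(z) = 2*cosh(z) + 1 is valid.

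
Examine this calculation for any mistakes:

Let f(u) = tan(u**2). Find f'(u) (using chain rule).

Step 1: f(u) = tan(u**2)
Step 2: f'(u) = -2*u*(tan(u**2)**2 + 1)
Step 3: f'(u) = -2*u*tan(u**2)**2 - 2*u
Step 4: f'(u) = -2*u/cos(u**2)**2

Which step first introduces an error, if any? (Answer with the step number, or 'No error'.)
Step 2

Step 2 is incorrect due to a sign flip.
The step shows: -2*u*(tan(u**2)**2 + 1)
The correct value should be: 2*u*(tan(u**2)**2 + 1)

Explanation: The sign of the whole expression was flipped: the term 2*u*(tan(u**2)**2 + 1) was incorrectly written as -2*u*(tan(u**2)**2 + 1)
The later steps are derived from this incorrect expression, so the error originates in Step 2.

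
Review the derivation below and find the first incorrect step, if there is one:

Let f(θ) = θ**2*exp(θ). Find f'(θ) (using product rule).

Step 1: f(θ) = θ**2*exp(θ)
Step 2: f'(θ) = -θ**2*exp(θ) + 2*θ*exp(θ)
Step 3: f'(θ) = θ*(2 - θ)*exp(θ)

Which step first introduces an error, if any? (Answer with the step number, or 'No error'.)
Step 2

Step 2 is incorrect due to a sign flip.
The step shows: -θ**2*exp(θ) + 2*θ*exp(θ)
The correct value should be: θ**2*exp(θ) + 2*θ*exp(θ)

Explanation: The sign of one term was flipped: the term θ**2*exp(θ) was incorrectly written as -θ**2*exp(θ)
The later steps are derived from this incorrect expression, so the error originates in Step 2.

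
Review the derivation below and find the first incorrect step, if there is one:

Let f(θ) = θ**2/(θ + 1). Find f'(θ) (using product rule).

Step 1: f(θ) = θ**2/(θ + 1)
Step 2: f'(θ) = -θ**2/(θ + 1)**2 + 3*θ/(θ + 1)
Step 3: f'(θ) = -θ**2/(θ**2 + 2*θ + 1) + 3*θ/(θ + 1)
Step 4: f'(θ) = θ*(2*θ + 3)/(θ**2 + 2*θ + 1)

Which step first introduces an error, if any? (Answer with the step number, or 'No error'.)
Step 2

Step 2 is incorrect due to a wrong coefficient.
The step shows: -θ**2/(θ + 1)**2 + 3*θ/(θ + 1)
The correct value should be: -θ**2/(θ + 1)**2 + 2*θ/(θ + 1)

Explanation: The coefficient 2 was incorrectly written as 3: the term 2*θ/(θ + 1) was incorrectly written as 3*θ/(θ + 1)
The later steps are derived from this incorrect expression, so the error originates in Step 2.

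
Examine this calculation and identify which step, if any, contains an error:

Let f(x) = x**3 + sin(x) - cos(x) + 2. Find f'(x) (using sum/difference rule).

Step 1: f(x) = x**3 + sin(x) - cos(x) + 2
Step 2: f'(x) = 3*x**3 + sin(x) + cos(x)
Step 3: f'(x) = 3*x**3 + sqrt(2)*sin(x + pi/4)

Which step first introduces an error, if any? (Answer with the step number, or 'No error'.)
Step 2

Step 2 is incorrect due to a wrong exponent.
The step shows: 3*x**3 + sin(x) + cos(x)
The correct value should be: 3*x**2 + sin(x) + cos(x)

Explanation: The exponent 2 on x was incorrectly written as 3: the term 3*x**2 was incorrectly written as 3*x**3
The later steps are derived from this incorrect expression, so the error originates in Step 2.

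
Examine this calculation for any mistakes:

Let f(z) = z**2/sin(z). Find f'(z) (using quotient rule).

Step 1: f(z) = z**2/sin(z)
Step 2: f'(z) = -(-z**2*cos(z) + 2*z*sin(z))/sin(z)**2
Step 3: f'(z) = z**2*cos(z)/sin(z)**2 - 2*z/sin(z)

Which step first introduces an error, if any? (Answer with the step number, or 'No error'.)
Step 2

Step 2 is incorrect due to a sign flip.
The step shows: -(-z**2*cos(z) + 2*z*sin(z))/sin(z)**2
The correct value should be: (-z**2*cos(z) + 2*z*sin(z))/sin(z)**2

Explanation: The sign of the whole expression was flipped: the term (-z**2*cos(z) + 2*z*sin(z))/sin(z)**2 was incorrectly written as -(-z**2*cos(z) + 2*z*sin(z))/sin(z)**2
The later steps are derived from this incorrect expression, so the error originates in Step 2.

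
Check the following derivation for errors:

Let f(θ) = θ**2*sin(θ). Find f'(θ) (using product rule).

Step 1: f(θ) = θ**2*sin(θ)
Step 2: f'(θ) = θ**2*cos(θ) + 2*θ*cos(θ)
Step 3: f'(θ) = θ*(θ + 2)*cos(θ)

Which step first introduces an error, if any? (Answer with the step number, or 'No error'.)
Step 2

Step 2 is incorrect due to a wrong trig function.
The step shows: θ**2*cos(θ) + 2*θ*cos(θ)
The correct value should be: θ**2*cos(θ) + 2*θ*sin(θ)

Explanation: sin(θ) was incorrectly written as cos(θ): the term 2*θ*sin(θ) was incorrectly written as 2*θ*cos(θ)
The later steps are derived from this incorrect expression, so the error originates in Step 2.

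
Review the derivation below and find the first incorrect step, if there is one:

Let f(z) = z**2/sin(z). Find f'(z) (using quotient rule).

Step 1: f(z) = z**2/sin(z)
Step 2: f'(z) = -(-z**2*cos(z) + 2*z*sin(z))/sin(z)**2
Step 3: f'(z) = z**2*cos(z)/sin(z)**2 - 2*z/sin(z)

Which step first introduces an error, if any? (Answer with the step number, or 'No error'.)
Step 2

Step 2 is incorrect due to a sign flip.
The step shows: -(-z**2*cos(z) + 2*z*sin(z))/sin(z)**2
The correct value should be: (-z**2*cos(z) + 2*z*sin(z))/sin(z)**2

Explanation: The sign of the whole expression was flipped: the term (-z**2*cos(z) + 2*z*sin(z))/sin(z)**2 was incorrectly written as -(-z**2*cos(z) + 2*z*sin(z))/sin(z)**2
The later steps are derived from this incorrect expression, so the error originates in Step 2.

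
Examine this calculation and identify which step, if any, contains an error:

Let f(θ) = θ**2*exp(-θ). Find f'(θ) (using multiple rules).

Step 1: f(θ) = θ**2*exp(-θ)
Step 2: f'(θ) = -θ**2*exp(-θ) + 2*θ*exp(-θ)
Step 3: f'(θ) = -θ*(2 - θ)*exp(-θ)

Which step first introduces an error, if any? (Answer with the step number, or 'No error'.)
Step 3

Step 3 is incorrect due to a sign flip.
The step shows: -θ*(2 - θ)*exp(-θ)
The correct value should be: θ*(2 - θ)*exp(-θ)

Explanation: The sign of the whole expression was flipped: the term θ*(2 - θ)*exp(-θ) was incorrectly written as -θ*(2 - θ)*exp(-θ)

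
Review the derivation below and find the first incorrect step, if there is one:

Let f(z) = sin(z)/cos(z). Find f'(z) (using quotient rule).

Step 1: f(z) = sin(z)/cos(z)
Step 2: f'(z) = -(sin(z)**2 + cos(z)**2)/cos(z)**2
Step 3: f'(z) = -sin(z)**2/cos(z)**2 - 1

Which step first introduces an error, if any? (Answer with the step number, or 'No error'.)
Step 2

Step 2 is incorrect due to a sign flip.
The step shows: -(sin(z)**2 + cos(z)**2)/cos(z)**2
The correct value should be: (sin(z)**2 + cos(z)**2)/cos(z)**2

Explanation: The sign of the whole expression was flipped: the term (sin(z)**2 + cos(z)**2)/cos(z)**2 was incorrectly written as -(sin(z)**2 + cos(z)**2)/cos(z)**2
The later steps are derived from this incorrect expression, so the error originates in Step 2.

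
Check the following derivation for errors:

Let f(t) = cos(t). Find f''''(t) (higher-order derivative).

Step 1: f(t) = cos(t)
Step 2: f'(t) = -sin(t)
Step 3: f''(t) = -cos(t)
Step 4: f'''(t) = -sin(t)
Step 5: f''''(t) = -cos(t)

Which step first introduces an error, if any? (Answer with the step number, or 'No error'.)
Step 4

Step 4 is incorrect due to a sign flip.
The step shows: -sin(t)
The correct value should be: sin(t)

Explanation: The sign of the whole expression was flipped: the term sin(t) was incorrectly written as -sin(t)
The later steps are derived from this incorrect expression, so the error originates in Step 4.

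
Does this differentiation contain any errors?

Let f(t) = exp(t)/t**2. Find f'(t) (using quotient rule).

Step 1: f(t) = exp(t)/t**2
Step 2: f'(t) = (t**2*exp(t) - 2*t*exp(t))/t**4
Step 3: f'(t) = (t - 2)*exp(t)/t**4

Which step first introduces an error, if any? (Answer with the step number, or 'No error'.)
Step 3

Step 3 is incorrect due to a wrong exponent.
The step shows: (t - 2)*exp(t)/t**4
The correct value should be: (t - 2)*exp(t)/t**3

Explanation: The exponent -3 on t was incorrectly written as -4: the term (t - 2)*exp(t)/t**3 was incorrectly written as (t - 2)*exp(t)/t**4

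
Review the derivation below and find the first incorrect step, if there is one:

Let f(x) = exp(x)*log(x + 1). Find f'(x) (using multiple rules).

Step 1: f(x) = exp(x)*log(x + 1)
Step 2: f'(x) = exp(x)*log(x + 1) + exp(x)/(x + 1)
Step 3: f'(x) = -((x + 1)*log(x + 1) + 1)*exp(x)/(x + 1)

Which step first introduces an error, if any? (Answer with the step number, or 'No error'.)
Step 3

Step 3 is incorrect due to a sign flip.
The step shows: -((x + 1)*log(x + 1) + 1)*exp(x)/(x + 1)
The correct value should be: ((x + 1)*log(x + 1) + 1)*exp(x)/(x + 1)

Explanation: The sign of the whole expression was flipped: the term ((x + 1)*log(x + 1) + 1)*exp(x)/(x + 1) was incorrectly written as -((x + 1)*log(x + 1) + 1)*exp(x)/(x + 1)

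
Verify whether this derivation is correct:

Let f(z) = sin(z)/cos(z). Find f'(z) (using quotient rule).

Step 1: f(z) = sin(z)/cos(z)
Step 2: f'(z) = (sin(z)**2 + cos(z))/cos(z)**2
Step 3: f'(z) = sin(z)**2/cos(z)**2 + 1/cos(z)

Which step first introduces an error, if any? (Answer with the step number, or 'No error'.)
Step 2

Step 2 is incorrect due to a wrong exponent.
The step shows: (sin(z)**2 + cos(z))/cos(z)**2
The correct value should be: (sin(z)**2 + cos(z)**2)/cos(z)**2

Explanation: The exponent 2 on cos(z) was incorrectly written as 1: the term (sin(z)**2 + cos(z)**2)/cos(z)**2 was incorrectly written as (sin(z)**2 + cos(z))/cos(z)**2
The later steps are derived from this incorrect expression, so the error originates in Step 2.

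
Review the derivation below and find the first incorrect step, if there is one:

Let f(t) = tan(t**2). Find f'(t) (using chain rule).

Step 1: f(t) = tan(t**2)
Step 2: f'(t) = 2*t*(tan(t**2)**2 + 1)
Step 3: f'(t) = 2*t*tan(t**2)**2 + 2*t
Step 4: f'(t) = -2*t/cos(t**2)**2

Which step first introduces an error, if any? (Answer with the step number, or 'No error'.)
Step 4

Step 4 is incorrect due to a sign flip.
The step shows: -2*t/cos(t**2)**2
The correct value should be: 2*t/cos(t**2)**2

Explanation: The sign of the whole expression was flipped: the term 2*t/cos(t**2)**2 was incorrectly written as -2*t/cos(t**2)**2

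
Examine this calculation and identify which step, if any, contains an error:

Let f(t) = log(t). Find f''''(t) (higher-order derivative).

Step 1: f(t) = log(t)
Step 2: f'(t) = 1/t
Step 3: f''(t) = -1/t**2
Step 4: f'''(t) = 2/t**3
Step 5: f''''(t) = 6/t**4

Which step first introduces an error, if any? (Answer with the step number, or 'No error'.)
Step 5

Step 5 is incorrect due to a sign flip.
The step shows: 6/t**4
The correct value should be: -6/t**4

Explanation: The sign of the whole expression was flipped: the term -6/t**4 was incorrectly written as 6/t**4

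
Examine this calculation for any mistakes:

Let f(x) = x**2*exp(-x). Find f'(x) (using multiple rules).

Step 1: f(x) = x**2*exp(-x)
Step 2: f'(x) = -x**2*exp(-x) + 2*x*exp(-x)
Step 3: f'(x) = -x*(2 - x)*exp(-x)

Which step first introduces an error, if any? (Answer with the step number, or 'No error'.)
Step 3

Step 3 is incorrect due to a sign flip.
The step shows: -x*(2 - x)*exp(-x)
The correct value should be: x*(2 - x)*exp(-x)

Explanation: The sign of the whole expression was flipped: the term x*(2 - x)*exp(-x) was incorrectly written as -x*(2 - x)*exp(-x)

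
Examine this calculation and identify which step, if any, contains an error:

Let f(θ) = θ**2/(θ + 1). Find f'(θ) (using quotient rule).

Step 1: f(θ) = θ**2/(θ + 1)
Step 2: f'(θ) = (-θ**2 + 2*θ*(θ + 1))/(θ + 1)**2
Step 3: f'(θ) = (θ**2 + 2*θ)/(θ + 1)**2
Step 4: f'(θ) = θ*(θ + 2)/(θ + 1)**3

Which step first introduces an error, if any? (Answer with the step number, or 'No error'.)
Step 4

Step 4 is incorrect due to a wrong exponent.
The step shows: θ*(θ + 2)/(θ + 1)**3
The correct value should be: θ*(θ + 2)/(θ + 1)**2

Explanation: The exponent -2 on θ + 1 was incorrectly written as -3: the term θ*(θ + 2)/(θ + 1)**2 was incorrectly written as θ*(θ + 2)/(θ + 1)**3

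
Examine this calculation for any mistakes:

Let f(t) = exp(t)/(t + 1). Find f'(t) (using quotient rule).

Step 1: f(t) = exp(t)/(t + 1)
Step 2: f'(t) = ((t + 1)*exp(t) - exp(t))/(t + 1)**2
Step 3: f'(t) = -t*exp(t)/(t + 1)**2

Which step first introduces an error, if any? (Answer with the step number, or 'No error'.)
Step 3

Step 3 is incorrect due to a sign flip.
The step shows: -t*exp(t)/(t + 1)**2
The correct value should be: t*exp(t)/(t + 1)**2

Explanation: The sign of the whole expression was flipped: the term t*exp(t)/(t + 1)**2 was incorrectly written as -t*exp(t)/(t + 1)**2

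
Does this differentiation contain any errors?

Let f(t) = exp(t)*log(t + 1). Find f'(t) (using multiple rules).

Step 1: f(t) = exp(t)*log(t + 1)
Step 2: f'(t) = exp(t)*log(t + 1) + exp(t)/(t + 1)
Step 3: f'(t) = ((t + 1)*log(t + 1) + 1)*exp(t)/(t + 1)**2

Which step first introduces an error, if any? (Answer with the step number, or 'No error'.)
Step 3

Step 3 is incorrect due to a wrong exponent.
The step shows: ((t + 1)*log(t + 1) + 1)*exp(t)/(t + 1)**2
The correct value should be: ((t + 1)*log(t + 1) + 1)*exp(t)/(t + 1)

Explanation: The exponent -1 on t + 1 was incorrectly written as -2: the term ((t + 1)*log(t + 1) + 1)*exp(t)/(t + 1) was incorrectly written as ((t + 1)*log(t + 1) + 1)*exp(t)/(t + 1)**2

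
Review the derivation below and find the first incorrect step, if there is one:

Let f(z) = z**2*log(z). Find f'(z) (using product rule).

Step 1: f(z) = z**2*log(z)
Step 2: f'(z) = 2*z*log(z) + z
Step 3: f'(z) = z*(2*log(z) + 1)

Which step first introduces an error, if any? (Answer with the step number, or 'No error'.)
No error

All steps in this derivation are correct.
The final answer f'(z) = z*(2*log(z) + 1) is valid.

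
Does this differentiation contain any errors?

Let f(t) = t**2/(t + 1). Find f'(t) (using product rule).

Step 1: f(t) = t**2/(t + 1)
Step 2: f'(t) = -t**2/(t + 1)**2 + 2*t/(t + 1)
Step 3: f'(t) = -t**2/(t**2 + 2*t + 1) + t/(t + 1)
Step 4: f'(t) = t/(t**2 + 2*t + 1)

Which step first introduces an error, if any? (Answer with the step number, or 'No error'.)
Step 3

Step 3 is incorrect due to a wrong coefficient.
The step shows: -t**2/(t**2 + 2*t + 1) + t/(t + 1)
The correct value should be: -t**2/(t**2 + 2*t + 1) + 2*t/(t + 1)

Explanation: The coefficient 2 was incorrectly written as 1: the term 2*t/(t + 1) was incorrectly written as t/(t + 1)
The later steps are derived from this incorrect expression, so the error originates in Step 3.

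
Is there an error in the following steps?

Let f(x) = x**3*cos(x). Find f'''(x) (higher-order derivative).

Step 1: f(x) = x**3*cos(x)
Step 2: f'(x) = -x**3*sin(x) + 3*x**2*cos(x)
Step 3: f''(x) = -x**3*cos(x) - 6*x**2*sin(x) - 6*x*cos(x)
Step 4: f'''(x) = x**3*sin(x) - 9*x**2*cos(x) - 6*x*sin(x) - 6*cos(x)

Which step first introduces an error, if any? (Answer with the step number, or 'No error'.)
Step 3

Step 3 is incorrect due to a sign flip.
The step shows: -x**3*cos(x) - 6*x**2*sin(x) - 6*x*cos(x)
The correct value should be: -x**3*cos(x) - 6*x**2*sin(x) + 6*x*cos(x)

Explanation: The sign of one term was flipped: the term 6*x*cos(x) was incorrectly written as -6*x*cos(x)
The later steps are derived from this incorrect expression, so the error originates in Step 3.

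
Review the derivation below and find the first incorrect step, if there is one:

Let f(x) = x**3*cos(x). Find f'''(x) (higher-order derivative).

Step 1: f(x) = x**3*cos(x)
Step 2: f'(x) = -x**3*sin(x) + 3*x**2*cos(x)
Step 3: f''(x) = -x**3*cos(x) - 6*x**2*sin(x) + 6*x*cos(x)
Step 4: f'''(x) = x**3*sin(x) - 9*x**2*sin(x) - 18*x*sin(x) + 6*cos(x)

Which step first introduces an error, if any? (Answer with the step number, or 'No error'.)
Step 4

Step 4 is incorrect due to a wrong trig function.
The step shows: x**3*sin(x) - 9*x**2*sin(x) - 18*x*sin(x) + 6*cos(x)
The correct value should be: x**3*sin(x) - 9*x**2*cos(x) - 18*x*sin(x) + 6*cos(x)

Explanation: cos(x) was incorrectly written as sin(x): the term -9*x**2*cos(x) was incorrectly written as -9*x**2*sin(x)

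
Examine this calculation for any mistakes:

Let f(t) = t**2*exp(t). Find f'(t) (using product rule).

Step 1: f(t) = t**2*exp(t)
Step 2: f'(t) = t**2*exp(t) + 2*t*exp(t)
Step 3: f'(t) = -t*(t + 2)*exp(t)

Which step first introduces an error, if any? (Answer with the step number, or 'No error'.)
Step 3

Step 3 is incorrect due to a sign flip.
The step shows: -t*(t + 2)*exp(t)
The correct value should be: t*(t + 2)*exp(t)

Explanation: The sign of the whole expression was flipped: the term t*(t + 2)*exp(t) was incorrectly written as -t*(t + 2)*exp(t)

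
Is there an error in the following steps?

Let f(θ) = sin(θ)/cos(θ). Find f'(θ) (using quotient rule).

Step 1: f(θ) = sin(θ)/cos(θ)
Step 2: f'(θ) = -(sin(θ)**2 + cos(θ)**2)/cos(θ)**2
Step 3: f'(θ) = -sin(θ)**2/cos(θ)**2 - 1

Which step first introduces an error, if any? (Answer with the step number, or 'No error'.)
Step 2

Step 2 is incorrect due to a sign flip.
The step shows: -(sin(θ)**2 + cos(θ)**2)/cos(θ)**2
The correct value should be: (sin(θ)**2 + cos(θ)**2)/cos(θ)**2

Explanation: The sign of the whole expression was flipped: the term (sin(θ)**2 + cos(θ)**2)/cos(θ)**2 was incorrectly written as -(sin(θ)**2 + cos(θ)**2)/cos(θ)**2
The later steps are derived from this incorrect expression, so the error originates in Step 2.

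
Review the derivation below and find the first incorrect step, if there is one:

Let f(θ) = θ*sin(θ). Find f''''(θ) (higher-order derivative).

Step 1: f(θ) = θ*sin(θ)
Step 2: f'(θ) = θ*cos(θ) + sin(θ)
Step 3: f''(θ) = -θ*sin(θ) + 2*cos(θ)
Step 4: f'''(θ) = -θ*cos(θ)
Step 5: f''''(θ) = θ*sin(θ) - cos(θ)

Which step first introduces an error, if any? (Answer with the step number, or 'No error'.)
Step 4

Step 4 is incorrect due to a dropped term.
The step shows: -θ*cos(θ)
The correct value should be: -θ*cos(θ) - 3*sin(θ)

Explanation: A term was dropped: the term -3*sin(θ) was incorrectly omitted
The later steps are derived from this incorrect expression, so the error originates in Step 4.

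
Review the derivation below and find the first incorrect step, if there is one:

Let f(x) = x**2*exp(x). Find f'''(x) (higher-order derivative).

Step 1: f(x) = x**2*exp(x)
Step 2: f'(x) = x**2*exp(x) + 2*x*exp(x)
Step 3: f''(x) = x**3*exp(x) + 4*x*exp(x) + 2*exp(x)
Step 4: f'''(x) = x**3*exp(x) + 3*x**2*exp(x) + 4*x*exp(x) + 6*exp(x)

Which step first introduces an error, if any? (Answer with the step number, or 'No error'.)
Step 3

Step 3 is incorrect due to a wrong exponent.
The step shows: x**3*exp(x) + 4*x*exp(x) + 2*exp(x)
The correct value should be: x**2*exp(x) + 4*x*exp(x) + 2*exp(x)

Explanation: The exponent 2 on x was incorrectly written as 3: the term x**2*exp(x) was incorrectly written as x**3*exp(x)
The later steps are derived from this incorrect expression, so the error originates in Step 3.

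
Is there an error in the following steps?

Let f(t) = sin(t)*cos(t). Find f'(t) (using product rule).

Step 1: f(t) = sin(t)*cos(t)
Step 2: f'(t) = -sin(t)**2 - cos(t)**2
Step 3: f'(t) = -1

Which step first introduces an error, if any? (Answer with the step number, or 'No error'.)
Step 2

Step 2 is incorrect due to a sign flip.
The step shows: -sin(t)**2 - cos(t)**2
The correct value should be: -sin(t)**2 + cos(t)**2

Explanation: The sign of one term was flipped: the term cos(t)**2 was incorrectly written as -cos(t)**2
The later steps are derived from this incorrect expression, so the error originates in Step 2.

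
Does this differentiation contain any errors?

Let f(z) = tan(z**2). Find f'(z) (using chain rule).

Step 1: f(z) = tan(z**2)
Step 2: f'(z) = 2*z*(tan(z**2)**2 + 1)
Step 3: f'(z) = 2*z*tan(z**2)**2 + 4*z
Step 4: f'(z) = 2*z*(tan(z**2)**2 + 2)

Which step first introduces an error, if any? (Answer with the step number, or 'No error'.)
Step 3

Step 3 is incorrect due to a wrong coefficient.
The step shows: 2*z*tan(z**2)**2 + 4*z
The correct value should be: 2*z*tan(z**2)**2 + 2*z

Explanation: The coefficient 2 was incorrectly written as 4: the term 2*z was incorrectly written as 4*z
The later steps are derived from this incorrect expression, so the error originates in Step 3.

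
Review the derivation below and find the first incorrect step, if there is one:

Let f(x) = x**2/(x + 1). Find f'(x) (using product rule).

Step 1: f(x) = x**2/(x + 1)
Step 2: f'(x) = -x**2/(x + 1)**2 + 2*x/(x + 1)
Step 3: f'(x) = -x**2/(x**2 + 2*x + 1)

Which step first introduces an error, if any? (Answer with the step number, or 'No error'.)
Step 3

Step 3 is incorrect due to a dropped term.
The step shows: -x**2/(x**2 + 2*x + 1)
The correct value should be: -x**2/(x**2 + 2*x + 1) + 2*x/(x + 1)

Explanation: A term was dropped: the term 2*x/(x + 1) was incorrectly omitted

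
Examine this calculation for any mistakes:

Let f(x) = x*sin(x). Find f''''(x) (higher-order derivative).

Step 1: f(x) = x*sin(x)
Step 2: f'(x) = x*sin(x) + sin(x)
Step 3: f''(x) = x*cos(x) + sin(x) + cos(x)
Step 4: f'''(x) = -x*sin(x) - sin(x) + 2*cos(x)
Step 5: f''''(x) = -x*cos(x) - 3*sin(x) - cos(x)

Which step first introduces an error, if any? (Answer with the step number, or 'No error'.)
Step 2

Step 2 is incorrect due to a wrong trig function.
The step shows: x*sin(x) + sin(x)
The correct value should be: x*cos(x) + sin(x)

Explanation: cos(x) was incorrectly written as sin(x): the term x*cos(x) was incorrectly written as x*sin(x)
The later steps are derived from this incorrect expression, so the error originates in Step 2.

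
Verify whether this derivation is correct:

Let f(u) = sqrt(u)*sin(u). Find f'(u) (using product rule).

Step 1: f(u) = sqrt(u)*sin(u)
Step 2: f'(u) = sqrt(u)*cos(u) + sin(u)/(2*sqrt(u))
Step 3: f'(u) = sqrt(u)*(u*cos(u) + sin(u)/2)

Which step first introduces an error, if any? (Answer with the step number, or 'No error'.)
Step 3

Step 3 is incorrect due to a wrong exponent.
The step shows: sqrt(u)*(u*cos(u) + sin(u)/2)
The correct value should be: (u*cos(u) + sin(u)/2)/sqrt(u)

Explanation: The exponent -1/2 on u was incorrectly written as 1/2: the term (u*cos(u) + sin(u)/2)/sqrt(u) was incorrectly written as sqrt(u)*(u*cos(u) + sin(u)/2)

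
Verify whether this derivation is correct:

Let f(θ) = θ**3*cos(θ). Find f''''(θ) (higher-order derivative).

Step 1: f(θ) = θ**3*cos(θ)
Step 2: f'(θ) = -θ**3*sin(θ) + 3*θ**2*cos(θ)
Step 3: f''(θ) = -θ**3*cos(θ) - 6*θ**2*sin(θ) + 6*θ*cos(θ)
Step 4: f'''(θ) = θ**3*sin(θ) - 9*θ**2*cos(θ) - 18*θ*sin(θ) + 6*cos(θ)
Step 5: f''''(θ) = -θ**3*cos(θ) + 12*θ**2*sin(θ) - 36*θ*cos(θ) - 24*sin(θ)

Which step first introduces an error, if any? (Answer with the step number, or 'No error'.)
Step 5

Step 5 is incorrect due to a sign flip.
The step shows: -θ**3*cos(θ) + 12*θ**2*sin(θ) - 36*θ*cos(θ) - 24*sin(θ)
The correct value should be: θ**3*cos(θ) + 12*θ**2*sin(θ) - 36*θ*cos(θ) - 24*sin(θ)

Explanation: The sign of one term was flipped: the term θ**3*cos(θ) was incorrectly written as -θ**3*cos(θ)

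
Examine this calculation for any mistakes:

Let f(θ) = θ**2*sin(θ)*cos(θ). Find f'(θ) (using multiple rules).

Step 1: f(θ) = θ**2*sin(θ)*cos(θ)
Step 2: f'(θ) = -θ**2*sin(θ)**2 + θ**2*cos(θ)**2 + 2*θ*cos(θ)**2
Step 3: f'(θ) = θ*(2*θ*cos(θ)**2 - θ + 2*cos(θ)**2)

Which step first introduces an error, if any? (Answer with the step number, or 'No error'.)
Step 2

Step 2 is incorrect due to a wrong trig function.
The step shows: -θ**2*sin(θ)**2 + θ**2*cos(θ)**2 + 2*θ*cos(θ)**2
The correct value should be: -θ**2*sin(θ)**2 + θ**2*cos(θ)**2 + 2*θ*sin(θ)*cos(θ)

Explanation: sin(θ) was incorrectly written as cos(θ): the term 2*θ*sin(θ)*cos(θ) was incorrectly written as 2*θ*cos(θ)**2
The later steps are derived from this incorrect expression, so the error originates in Step 2.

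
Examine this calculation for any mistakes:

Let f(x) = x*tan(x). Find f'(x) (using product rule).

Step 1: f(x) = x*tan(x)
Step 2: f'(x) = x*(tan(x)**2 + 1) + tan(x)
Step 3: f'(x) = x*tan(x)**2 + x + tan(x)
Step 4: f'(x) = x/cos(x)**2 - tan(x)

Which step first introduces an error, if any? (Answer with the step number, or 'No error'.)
Step 4

Step 4 is incorrect due to a sign flip.
The step shows: x/cos(x)**2 - tan(x)
The correct value should be: x/cos(x)**2 + tan(x)

Explanation: The sign of one term was flipped: the term tan(x) was incorrectly written as -tan(x)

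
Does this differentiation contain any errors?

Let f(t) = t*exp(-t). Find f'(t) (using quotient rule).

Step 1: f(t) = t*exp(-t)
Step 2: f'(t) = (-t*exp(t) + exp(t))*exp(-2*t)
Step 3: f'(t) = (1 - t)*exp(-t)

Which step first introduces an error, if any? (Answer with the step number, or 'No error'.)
No error

All steps in this derivation are correct.
The final answer f'(t) = (1 - t)*exp(-t) is valid.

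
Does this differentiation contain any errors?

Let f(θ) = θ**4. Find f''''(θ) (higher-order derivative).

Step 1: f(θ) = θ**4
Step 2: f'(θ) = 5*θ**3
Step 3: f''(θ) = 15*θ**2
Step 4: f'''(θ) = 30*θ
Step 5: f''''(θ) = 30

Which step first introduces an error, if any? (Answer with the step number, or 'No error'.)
Step 2

Step 2 is incorrect due to a wrong coefficient.
The step shows: 5*θ**3
The correct value should be: 4*θ**3

Explanation: The coefficient 4 was incorrectly written as 5: the term 4*θ**3 was incorrectly written as 5*θ**3
The later steps are derived from this incorrect expression, so the error originates in Step 2.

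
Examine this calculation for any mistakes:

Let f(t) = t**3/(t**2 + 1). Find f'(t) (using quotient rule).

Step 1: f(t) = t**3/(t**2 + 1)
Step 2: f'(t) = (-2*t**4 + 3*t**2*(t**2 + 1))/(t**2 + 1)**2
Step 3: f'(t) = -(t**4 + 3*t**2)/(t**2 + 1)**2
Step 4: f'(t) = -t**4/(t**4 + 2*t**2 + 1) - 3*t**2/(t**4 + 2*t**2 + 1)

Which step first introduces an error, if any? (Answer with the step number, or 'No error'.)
Step 3

Step 3 is incorrect due to a sign flip.
The step shows: -(t**4 + 3*t**2)/(t**2 + 1)**2
The correct value should be: (t**4 + 3*t**2)/(t**2 + 1)**2

Explanation: The sign of the whole expression was flipped: the term (t**4 + 3*t**2)/(t**2 + 1)**2 was incorrectly written as -(t**4 + 3*t**2)/(t**2 + 1)**2
The later steps are derived from this incorrect expression, so the error originates in Step 3.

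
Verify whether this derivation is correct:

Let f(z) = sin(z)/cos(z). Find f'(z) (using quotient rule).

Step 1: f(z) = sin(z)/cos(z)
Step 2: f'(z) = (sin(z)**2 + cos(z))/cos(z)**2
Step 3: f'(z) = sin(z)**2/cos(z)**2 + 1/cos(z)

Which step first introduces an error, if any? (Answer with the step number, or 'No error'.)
Step 2

Step 2 is incorrect due to a wrong exponent.
The step shows: (sin(z)**2 + cos(z))/cos(z)**2
The correct value should be: (sin(z)**2 + cos(z)**2)/cos(z)**2

Explanation: The exponent 2 on cos(z) was incorrectly written as 1: the term (sin(z)**2 + cos(z)**2)/cos(z)**2 was incorrectly written as (sin(z)**2 + cos(z))/cos(z)**2
The later steps are derived from this incorrect expression, so the error originates in Step 2.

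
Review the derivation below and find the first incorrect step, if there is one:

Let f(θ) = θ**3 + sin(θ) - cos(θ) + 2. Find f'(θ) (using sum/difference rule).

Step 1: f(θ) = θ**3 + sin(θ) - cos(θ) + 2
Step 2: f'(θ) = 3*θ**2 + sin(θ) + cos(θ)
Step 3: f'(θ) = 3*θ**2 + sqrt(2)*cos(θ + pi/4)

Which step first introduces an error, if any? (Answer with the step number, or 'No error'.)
Step 3

Step 3 is incorrect due to a wrong trig function.
The step shows: 3*θ**2 + sqrt(2)*cos(θ + pi/4)
The correct value should be: 3*θ**2 + sqrt(2)*sin(θ + pi/4)

Explanation: sin(θ + pi/4) was incorrectly written as cos(θ + pi/4): the term sqrt(2)*sin(θ + pi/4) was incorrectly written as sqrt(2)*cos(θ + pi/4)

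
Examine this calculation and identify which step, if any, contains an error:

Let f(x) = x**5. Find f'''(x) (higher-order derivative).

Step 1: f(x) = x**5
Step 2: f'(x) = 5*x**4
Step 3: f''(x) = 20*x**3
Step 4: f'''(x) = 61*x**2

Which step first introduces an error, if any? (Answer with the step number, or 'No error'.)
Step 4

Step 4 is incorrect due to a wrong coefficient.
The step shows: 61*x**2
The correct value should be: 60*x**2

Explanation: The coefficient 60 was incorrectly written as 61: the term 60*x**2 was incorrectly written as 61*x**2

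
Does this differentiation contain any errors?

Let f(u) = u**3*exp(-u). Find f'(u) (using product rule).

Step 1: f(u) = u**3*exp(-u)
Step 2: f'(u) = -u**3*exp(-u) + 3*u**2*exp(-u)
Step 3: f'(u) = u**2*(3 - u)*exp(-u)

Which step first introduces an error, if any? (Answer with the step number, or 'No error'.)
No error

All steps in this derivation are correct.
The final answer f'(u) = u**2*(3 - u)*exp(-u) is valid.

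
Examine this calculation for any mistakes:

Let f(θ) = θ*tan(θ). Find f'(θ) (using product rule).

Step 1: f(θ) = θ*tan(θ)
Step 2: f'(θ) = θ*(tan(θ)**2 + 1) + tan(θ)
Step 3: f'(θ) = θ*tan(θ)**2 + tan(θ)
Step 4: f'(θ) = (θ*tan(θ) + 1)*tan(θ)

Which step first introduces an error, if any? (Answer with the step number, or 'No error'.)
Step 3

Step 3 is incorrect due to a dropped term.
The step shows: θ*tan(θ)**2 + tan(θ)
The correct value should be: θ*tan(θ)**2 + θ + tan(θ)

Explanation: A term was dropped: the term θ was incorrectly omitted
The later steps are derived from this incorrect expression, so the error originates in Step 3.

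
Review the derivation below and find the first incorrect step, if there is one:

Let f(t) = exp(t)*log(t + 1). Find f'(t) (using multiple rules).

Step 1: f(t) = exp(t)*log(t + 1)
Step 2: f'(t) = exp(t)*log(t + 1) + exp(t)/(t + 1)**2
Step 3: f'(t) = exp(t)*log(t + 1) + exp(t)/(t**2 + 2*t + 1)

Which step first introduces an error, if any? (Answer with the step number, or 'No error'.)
Step 2

Step 2 is incorrect due to a wrong exponent.
The step shows: exp(t)*log(t + 1) + exp(t)/(t + 1)**2
The correct value should be: exp(t)*log(t + 1) + exp(t)/(t + 1)

Explanation: The exponent -1 on t + 1 was incorrectly written as -2: the term exp(t)/(t + 1) was incorrectly written as exp(t)/(t + 1)**2
The later steps are derived from this incorrect expression, so the error originates in Step 2.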